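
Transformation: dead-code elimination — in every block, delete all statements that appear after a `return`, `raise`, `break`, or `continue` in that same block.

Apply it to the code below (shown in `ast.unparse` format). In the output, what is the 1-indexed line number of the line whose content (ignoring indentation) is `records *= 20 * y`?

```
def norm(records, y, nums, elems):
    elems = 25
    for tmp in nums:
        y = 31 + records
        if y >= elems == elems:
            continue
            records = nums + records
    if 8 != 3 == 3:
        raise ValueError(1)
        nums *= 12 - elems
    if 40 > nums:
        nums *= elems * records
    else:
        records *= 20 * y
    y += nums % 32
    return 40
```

12

Transformed code:
def norm(records, y, nums, elems):
    elems = 25
    for tmp in nums:
        y = 31 + records
        if y >= elems == elems:
            continue
    if 8 != 3 == 3:
        raise ValueError(1)
    if 40 > nums:
        nums *= elems * records
    else:
        records *= 20 * y
    y += nums % 32
    return 40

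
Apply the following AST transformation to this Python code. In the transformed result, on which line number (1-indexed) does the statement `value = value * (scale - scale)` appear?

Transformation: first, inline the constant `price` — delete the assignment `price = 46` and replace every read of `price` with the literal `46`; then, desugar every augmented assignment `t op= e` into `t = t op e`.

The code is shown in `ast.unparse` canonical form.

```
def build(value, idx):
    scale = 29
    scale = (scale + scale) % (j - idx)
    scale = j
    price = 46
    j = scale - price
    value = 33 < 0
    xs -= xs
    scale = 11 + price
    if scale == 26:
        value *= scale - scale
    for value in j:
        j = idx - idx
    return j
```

Transformed code:
def build(value, idx):
    scale = 29
    scale = (scale + scale) % (j - idx)
    scale = j
    j = scale - 46
    value = 33 < 0
    xs = xs - xs
    scale = 11 + 46
    if scale == 26:
        value = value * (scale - scale)
    for value in j:
        j = idx - idx
    return j

10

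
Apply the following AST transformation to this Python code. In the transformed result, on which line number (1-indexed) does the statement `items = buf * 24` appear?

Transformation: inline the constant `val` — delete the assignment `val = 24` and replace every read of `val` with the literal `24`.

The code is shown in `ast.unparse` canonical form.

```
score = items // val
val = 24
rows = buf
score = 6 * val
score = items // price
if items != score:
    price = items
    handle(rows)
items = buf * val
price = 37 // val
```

Transformed code:
score = items // 24
rows = buf
score = 6 * 24
score = items // price
if items != score:
    price = items
    handle(rows)
items = buf * 24
price = 37 // 24

8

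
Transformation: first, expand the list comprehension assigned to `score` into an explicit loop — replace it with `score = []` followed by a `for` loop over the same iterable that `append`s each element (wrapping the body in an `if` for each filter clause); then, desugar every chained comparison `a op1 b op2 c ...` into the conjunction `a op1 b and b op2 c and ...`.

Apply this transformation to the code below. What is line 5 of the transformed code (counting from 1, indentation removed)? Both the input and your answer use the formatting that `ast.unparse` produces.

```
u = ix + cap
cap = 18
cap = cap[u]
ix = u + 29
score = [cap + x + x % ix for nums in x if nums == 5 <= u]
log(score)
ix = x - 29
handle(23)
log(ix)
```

Transformed code:
u = ix + cap
cap = 18
cap = cap[u]
ix = u + 29
score = []
for nums in x:
    if nums == 5 and 5 <= u:
        score.append(cap + x + x % ix)
log(score)
ix = x - 29
handle(23)
log(ix)

score = []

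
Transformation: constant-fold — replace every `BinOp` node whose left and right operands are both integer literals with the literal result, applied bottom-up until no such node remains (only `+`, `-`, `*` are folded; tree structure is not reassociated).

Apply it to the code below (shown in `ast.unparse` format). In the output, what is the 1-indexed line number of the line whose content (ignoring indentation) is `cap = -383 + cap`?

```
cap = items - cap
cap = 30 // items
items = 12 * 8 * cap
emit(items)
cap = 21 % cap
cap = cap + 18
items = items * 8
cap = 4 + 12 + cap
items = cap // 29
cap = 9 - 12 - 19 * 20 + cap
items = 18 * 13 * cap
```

10

Transformed code:
cap = items - cap
cap = 30 // items
items = 96 * cap
emit(items)
cap = 21 % cap
cap = cap + 18
items = items * 8
cap = 16 + cap
items = cap // 29
cap = -383 + cap
items = 234 * cap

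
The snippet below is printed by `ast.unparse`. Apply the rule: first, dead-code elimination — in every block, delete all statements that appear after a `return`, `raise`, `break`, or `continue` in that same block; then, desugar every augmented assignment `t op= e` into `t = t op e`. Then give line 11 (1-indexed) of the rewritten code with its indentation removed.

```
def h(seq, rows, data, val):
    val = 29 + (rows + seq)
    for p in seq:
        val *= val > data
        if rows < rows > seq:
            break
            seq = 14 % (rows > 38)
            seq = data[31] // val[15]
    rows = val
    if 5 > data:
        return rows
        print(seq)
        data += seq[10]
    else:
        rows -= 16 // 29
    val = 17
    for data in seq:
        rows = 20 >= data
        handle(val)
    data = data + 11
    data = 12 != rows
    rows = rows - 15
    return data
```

rows = rows - 16 // 29

Transformed code:
def h(seq, rows, data, val):
    val = 29 + (rows + seq)
    for p in seq:
        val = val * (val > data)
        if rows < rows > seq:
            break
    rows = val
    if 5 > data:
        return rows
    else:
        rows = rows - 16 // 29
    val = 17
    for data in seq:
        rows = 20 >= data
        handle(val)
    data = data + 11
    data = 12 != rows
    rows = rows - 15
    return data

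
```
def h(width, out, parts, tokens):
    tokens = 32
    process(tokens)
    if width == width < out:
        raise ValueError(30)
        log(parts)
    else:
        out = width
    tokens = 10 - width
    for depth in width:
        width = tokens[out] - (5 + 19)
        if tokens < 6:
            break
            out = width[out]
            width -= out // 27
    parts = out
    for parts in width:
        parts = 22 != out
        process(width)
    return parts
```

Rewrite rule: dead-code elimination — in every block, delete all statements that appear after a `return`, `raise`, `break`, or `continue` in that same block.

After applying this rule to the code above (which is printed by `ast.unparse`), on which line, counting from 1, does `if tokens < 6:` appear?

Transformed code:
def h(width, out, parts, tokens):
    tokens = 32
    process(tokens)
    if width == width < out:
        raise ValueError(30)
    else:
        out = width
    tokens = 10 - width
    for depth in width:
        width = tokens[out] - (5 + 19)
        if tokens < 6:
            break
    parts = out
    for parts in width:
        parts = 22 != out
        process(width)
    return parts

11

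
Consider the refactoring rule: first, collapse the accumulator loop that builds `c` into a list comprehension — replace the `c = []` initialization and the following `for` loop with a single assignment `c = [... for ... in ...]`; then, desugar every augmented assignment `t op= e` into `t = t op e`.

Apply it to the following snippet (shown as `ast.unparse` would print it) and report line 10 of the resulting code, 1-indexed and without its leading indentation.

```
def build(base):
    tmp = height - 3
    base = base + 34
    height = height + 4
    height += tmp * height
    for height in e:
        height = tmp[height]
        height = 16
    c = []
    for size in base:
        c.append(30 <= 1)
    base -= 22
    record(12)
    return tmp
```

Transformed code:
def build(base):
    tmp = height - 3
    base = base + 34
    height = height + 4
    height = height + tmp * height
    for height in e:
        height = tmp[height]
        height = 16
    c = [30 <= 1 for size in base]
    base = base - 22
    record(12)
    return tmp

base = base - 22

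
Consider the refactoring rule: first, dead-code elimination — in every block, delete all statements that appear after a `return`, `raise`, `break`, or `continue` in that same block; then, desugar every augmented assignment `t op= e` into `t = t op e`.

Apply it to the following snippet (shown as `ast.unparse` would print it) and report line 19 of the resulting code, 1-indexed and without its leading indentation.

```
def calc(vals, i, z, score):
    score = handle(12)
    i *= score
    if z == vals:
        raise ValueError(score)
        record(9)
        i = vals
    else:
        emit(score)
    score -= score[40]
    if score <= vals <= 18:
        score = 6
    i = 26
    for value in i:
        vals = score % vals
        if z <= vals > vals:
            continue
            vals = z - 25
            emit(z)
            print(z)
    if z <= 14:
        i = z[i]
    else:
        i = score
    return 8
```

Transformed code:
def calc(vals, i, z, score):
    score = handle(12)
    i = i * score
    if z == vals:
        raise ValueError(score)
    else:
        emit(score)
    score = score - score[40]
    if score <= vals <= 18:
        score = 6
    i = 26
    for value in i:
        vals = score % vals
        if z <= vals > vals:
            continue
    if z <= 14:
        i = z[i]
    else:
        i = score
    return 8

i = score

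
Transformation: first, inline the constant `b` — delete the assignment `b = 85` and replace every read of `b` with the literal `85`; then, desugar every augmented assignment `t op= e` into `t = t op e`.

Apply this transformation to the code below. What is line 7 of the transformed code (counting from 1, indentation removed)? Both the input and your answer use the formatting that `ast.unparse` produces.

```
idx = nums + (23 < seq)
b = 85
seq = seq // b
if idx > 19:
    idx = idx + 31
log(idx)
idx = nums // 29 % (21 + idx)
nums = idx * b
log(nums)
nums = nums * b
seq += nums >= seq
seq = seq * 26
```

Transformed code:
idx = nums + (23 < seq)
seq = seq // 85
if idx > 19:
    idx = idx + 31
log(idx)
idx = nums // 29 % (21 + idx)
nums = idx * 85
log(nums)
nums = nums * 85
seq = seq + (nums >= seq)
seq = seq * 26

nums = idx * 85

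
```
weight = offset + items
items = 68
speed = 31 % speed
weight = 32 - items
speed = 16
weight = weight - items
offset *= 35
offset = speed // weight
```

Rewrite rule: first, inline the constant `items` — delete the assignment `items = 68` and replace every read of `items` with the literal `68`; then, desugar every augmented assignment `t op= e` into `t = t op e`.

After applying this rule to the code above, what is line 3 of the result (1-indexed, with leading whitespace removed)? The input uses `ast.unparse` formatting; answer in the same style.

weight = 32 - 68

Transformed code:
weight = offset + 68
speed = 31 % speed
weight = 32 - 68
speed = 16
weight = weight - 68
offset = offset * 35
offset = speed // weight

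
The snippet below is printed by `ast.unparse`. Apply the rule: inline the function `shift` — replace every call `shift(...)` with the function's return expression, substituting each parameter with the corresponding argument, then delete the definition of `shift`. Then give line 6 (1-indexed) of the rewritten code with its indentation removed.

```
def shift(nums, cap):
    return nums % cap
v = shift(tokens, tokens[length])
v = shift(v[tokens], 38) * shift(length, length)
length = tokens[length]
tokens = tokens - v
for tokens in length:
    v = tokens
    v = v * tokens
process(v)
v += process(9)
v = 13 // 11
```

Transformed code:
v = tokens % tokens[length]
v = v[tokens] % 38 * (length % length)
length = tokens[length]
tokens = tokens - v
for tokens in length:
    v = tokens
    v = v * tokens
process(v)
v += process(9)
v = 13 // 11

v = tokens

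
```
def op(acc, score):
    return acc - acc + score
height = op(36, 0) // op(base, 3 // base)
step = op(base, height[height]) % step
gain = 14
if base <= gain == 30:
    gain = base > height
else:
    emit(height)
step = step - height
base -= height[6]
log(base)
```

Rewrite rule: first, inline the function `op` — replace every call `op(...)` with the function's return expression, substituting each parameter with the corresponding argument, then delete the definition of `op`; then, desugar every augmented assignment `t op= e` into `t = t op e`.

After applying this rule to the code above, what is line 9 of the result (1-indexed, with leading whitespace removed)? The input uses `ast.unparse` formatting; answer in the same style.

Transformed code:
height = (36 - 36 + 0) // (base - base + 3 // base)
step = (base - base + height[height]) % step
gain = 14
if base <= gain == 30:
    gain = base > height
else:
    emit(height)
step = step - height
base = base - height[6]
log(base)

base = base - height[6]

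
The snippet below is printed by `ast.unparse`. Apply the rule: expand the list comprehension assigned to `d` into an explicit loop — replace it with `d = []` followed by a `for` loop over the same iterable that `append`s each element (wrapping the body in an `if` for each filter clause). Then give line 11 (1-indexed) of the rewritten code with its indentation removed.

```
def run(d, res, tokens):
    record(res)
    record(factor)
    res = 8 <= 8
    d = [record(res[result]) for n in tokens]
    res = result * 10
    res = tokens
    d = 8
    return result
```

return result

Transformed code:
def run(d, res, tokens):
    record(res)
    record(factor)
    res = 8 <= 8
    d = []
    for n in tokens:
        d.append(record(res[result]))
    res = result * 10
    res = tokens
    d = 8
    return result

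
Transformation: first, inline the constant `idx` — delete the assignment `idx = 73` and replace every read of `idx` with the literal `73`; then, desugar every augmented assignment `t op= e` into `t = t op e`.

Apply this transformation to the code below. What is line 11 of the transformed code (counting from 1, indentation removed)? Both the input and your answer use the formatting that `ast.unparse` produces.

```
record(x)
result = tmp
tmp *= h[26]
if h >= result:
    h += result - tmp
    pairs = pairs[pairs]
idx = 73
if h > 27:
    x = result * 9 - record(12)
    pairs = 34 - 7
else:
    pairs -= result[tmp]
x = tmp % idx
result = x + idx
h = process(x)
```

pairs = pairs - result[tmp]

Transformed code:
record(x)
result = tmp
tmp = tmp * h[26]
if h >= result:
    h = h + (result - tmp)
    pairs = pairs[pairs]
if h > 27:
    x = result * 9 - record(12)
    pairs = 34 - 7
else:
    pairs = pairs - result[tmp]
x = tmp % 73
result = x + 73
h = process(x)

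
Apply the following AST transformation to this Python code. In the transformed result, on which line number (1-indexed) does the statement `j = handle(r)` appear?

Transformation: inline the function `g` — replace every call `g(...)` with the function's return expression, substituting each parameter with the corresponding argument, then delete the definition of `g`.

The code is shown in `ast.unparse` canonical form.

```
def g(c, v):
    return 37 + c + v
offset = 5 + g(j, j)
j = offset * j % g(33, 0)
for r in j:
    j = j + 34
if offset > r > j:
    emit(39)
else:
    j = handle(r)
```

8

Transformed code:
offset = 5 + (37 + j + j)
j = offset * j % (37 + 33 + 0)
for r in j:
    j = j + 34
if offset > r > j:
    emit(39)
else:
    j = handle(r)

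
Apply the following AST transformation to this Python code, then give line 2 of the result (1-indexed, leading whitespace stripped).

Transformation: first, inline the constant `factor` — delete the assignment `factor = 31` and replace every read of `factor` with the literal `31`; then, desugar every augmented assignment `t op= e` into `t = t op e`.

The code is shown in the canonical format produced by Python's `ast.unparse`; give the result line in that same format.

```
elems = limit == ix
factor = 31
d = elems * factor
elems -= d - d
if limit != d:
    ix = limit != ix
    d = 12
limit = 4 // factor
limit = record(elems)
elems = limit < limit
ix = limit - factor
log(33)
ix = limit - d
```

d = elems * 31

Transformed code:
elems = limit == ix
d = elems * 31
elems = elems - (d - d)
if limit != d:
    ix = limit != ix
    d = 12
limit = 4 // 31
limit = record(elems)
elems = limit < limit
ix = limit - 31
log(33)
ix = limit - d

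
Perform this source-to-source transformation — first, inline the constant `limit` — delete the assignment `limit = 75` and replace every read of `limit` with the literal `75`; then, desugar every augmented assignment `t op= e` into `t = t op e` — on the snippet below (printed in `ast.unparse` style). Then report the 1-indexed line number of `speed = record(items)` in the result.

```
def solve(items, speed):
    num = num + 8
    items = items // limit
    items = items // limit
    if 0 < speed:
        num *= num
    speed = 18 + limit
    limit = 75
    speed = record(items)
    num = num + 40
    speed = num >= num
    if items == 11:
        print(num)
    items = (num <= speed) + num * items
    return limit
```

8

Transformed code:
def solve(items, speed):
    num = num + 8
    items = items // 75
    items = items // 75
    if 0 < speed:
        num = num * num
    speed = 18 + 75
    speed = record(items)
    num = num + 40
    speed = num >= num
    if items == 11:
        print(num)
    items = (num <= speed) + num * items
    return 75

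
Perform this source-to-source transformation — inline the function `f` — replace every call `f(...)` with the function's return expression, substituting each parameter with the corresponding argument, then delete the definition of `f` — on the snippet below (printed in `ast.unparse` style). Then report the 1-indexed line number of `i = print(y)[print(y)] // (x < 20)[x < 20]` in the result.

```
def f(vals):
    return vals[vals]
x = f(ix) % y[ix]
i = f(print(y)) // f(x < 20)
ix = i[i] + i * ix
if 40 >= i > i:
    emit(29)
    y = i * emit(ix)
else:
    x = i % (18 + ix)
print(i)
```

2

Transformed code:
x = ix[ix] % y[ix]
i = print(y)[print(y)] // (x < 20)[x < 20]
ix = i[i] + i * ix
if 40 >= i > i:
    emit(29)
    y = i * emit(ix)
else:
    x = i % (18 + ix)
print(i)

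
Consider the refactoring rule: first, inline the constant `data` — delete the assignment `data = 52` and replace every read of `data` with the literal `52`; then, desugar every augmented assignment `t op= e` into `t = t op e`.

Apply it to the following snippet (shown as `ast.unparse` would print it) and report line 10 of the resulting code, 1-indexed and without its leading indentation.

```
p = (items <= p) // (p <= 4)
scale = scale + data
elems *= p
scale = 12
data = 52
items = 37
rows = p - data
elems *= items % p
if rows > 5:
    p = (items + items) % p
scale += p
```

scale = scale + p

Transformed code:
p = (items <= p) // (p <= 4)
scale = scale + 52
elems = elems * p
scale = 12
items = 37
rows = p - 52
elems = elems * (items % p)
if rows > 5:
    p = (items + items) % p
scale = scale + p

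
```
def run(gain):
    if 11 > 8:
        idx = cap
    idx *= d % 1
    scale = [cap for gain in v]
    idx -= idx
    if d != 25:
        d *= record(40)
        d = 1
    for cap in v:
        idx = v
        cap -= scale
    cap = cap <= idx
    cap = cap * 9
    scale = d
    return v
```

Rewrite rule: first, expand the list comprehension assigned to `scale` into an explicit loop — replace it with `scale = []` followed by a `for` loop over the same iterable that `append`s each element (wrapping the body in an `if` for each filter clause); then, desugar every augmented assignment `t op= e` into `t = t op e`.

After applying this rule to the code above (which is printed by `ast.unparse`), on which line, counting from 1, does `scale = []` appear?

Transformed code:
def run(gain):
    if 11 > 8:
        idx = cap
    idx = idx * (d % 1)
    scale = []
    for gain in v:
        scale.append(cap)
    idx = idx - idx
    if d != 25:
        d = d * record(40)
        d = 1
    for cap in v:
        idx = v
        cap = cap - scale
    cap = cap <= idx
    cap = cap * 9
    scale = d
    return v

5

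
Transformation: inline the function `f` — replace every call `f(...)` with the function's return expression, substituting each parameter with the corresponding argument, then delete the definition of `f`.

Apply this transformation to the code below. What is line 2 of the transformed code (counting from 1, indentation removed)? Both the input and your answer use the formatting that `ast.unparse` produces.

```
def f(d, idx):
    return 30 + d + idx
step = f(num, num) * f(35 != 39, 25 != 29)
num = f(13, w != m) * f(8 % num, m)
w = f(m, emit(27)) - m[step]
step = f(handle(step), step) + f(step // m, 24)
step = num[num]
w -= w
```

num = (30 + 13 + (w != m)) * (30 + 8 % num + m)

Transformed code:
step = (30 + num + num) * (30 + (35 != 39) + (25 != 29))
num = (30 + 13 + (w != m)) * (30 + 8 % num + m)
w = 30 + m + emit(27) - m[step]
step = 30 + handle(step) + step + (30 + step // m + 24)
step = num[num]
w -= w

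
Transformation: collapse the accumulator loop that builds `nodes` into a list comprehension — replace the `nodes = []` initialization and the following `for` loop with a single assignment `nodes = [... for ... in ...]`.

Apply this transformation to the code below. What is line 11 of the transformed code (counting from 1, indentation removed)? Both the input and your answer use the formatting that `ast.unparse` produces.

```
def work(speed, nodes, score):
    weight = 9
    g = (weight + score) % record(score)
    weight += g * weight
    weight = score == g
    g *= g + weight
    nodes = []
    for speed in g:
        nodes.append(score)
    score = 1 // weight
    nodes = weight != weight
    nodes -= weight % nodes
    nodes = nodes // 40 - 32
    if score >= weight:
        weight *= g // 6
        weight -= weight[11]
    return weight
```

nodes = nodes // 40 - 32

Transformed code:
def work(speed, nodes, score):
    weight = 9
    g = (weight + score) % record(score)
    weight += g * weight
    weight = score == g
    g *= g + weight
    nodes = [score for speed in g]
    score = 1 // weight
    nodes = weight != weight
    nodes -= weight % nodes
    nodes = nodes // 40 - 32
    if score >= weight:
        weight *= g // 6
        weight -= weight[11]
    return weight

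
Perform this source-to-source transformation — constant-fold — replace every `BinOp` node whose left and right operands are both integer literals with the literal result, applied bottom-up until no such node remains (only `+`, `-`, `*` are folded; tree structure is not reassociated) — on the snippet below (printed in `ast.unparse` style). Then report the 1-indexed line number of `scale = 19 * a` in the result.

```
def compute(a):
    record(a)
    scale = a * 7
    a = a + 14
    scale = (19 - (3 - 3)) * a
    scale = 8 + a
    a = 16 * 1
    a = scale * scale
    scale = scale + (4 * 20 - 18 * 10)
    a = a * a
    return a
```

Transformed code:
def compute(a):
    record(a)
    scale = a * 7
    a = a + 14
    scale = 19 * a
    scale = 8 + a
    a = 16
    a = scale * scale
    scale = scale + -100
    a = a * a
    return a

5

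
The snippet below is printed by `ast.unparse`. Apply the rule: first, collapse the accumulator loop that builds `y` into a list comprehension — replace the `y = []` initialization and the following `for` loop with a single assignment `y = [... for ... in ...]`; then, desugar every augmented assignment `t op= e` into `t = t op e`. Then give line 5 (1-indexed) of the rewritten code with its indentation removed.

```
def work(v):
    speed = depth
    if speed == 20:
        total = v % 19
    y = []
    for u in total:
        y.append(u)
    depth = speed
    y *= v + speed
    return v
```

Transformed code:
def work(v):
    speed = depth
    if speed == 20:
        total = v % 19
    y = [u for u in total]
    depth = speed
    y = y * (v + speed)
    return v

y = [u for u in total]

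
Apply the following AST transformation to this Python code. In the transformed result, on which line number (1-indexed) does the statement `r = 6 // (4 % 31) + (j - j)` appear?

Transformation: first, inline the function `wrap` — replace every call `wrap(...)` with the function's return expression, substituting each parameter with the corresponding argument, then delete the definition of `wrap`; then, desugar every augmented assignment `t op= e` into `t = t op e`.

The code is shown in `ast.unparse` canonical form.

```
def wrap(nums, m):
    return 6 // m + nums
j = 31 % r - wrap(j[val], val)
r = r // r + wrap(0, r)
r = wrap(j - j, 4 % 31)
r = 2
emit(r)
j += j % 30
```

Transformed code:
j = 31 % r - (6 // val + j[val])
r = r // r + (6 // r + 0)
r = 6 // (4 % 31) + (j - j)
r = 2
emit(r)
j = j + j % 30

3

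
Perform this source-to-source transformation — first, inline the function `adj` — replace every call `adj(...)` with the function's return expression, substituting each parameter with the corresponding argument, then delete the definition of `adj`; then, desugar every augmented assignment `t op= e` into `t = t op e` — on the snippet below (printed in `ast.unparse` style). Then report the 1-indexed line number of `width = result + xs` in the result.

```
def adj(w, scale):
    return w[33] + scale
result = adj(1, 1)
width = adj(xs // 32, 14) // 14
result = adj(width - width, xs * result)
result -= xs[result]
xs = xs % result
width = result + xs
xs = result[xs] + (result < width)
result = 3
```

6

Transformed code:
result = 1[33] + 1
width = ((xs // 32)[33] + 14) // 14
result = (width - width)[33] + xs * result
result = result - xs[result]
xs = xs % result
width = result + xs
xs = result[xs] + (result < width)
result = 3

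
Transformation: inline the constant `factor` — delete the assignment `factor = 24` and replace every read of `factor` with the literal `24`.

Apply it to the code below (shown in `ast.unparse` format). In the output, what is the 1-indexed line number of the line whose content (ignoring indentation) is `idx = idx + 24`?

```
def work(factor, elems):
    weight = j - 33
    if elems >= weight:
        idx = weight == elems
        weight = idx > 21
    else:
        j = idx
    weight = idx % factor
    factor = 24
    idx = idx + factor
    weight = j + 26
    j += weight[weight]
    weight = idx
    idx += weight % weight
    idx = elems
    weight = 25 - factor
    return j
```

9

Transformed code:
def work(factor, elems):
    weight = j - 33
    if elems >= weight:
        idx = weight == elems
        weight = idx > 21
    else:
        j = idx
    weight = idx % 24
    idx = idx + 24
    weight = j + 26
    j += weight[weight]
    weight = idx
    idx += weight % weight
    idx = elems
    weight = 25 - 24
    return j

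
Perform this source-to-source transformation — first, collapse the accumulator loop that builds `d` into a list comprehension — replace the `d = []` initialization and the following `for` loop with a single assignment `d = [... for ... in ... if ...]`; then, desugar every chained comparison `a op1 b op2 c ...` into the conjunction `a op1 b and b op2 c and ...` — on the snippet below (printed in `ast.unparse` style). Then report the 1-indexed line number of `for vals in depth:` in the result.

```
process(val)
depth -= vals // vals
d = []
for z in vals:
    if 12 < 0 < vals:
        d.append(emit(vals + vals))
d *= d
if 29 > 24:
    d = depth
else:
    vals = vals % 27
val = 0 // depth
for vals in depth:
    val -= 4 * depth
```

Transformed code:
process(val)
depth -= vals // vals
d = [emit(vals + vals) for z in vals if 12 < 0 and 0 < vals]
d *= d
if 29 > 24:
    d = depth
else:
    vals = vals % 27
val = 0 // depth
for vals in depth:
    val -= 4 * depth

10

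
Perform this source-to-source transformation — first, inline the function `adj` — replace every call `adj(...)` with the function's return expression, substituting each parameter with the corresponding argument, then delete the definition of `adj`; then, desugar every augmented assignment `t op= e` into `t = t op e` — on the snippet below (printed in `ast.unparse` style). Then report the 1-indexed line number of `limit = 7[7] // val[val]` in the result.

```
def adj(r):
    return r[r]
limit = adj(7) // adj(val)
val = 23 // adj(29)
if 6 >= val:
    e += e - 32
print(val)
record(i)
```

Transformed code:
limit = 7[7] // val[val]
val = 23 // 29[29]
if 6 >= val:
    e = e + (e - 32)
print(val)
record(i)

1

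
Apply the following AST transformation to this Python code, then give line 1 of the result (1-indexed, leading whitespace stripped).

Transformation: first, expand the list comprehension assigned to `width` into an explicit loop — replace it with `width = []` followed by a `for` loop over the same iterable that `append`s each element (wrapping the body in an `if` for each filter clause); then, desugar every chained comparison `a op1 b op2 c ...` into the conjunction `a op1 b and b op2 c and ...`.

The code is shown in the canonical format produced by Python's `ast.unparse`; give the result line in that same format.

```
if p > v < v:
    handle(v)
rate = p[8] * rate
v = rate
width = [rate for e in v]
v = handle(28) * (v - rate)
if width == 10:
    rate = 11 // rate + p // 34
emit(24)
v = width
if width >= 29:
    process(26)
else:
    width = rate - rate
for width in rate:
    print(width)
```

if p > v and v < v:

Transformed code:
if p > v and v < v:
    handle(v)
rate = p[8] * rate
v = rate
width = []
for e in v:
    width.append(rate)
v = handle(28) * (v - rate)
if width == 10:
    rate = 11 // rate + p // 34
emit(24)
v = width
if width >= 29:
    process(26)
else:
    width = rate - rate
for width in rate:
    print(width)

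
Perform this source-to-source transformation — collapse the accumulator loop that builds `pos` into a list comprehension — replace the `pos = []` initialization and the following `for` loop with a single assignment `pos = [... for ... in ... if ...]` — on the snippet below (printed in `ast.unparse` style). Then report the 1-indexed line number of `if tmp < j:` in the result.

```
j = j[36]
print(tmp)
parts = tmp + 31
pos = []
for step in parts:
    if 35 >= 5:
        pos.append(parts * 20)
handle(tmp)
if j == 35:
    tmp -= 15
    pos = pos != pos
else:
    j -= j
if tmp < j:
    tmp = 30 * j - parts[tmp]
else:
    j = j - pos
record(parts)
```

Transformed code:
j = j[36]
print(tmp)
parts = tmp + 31
pos = [parts * 20 for step in parts if 35 >= 5]
handle(tmp)
if j == 35:
    tmp -= 15
    pos = pos != pos
else:
    j -= j
if tmp < j:
    tmp = 30 * j - parts[tmp]
else:
    j = j - pos
record(parts)

11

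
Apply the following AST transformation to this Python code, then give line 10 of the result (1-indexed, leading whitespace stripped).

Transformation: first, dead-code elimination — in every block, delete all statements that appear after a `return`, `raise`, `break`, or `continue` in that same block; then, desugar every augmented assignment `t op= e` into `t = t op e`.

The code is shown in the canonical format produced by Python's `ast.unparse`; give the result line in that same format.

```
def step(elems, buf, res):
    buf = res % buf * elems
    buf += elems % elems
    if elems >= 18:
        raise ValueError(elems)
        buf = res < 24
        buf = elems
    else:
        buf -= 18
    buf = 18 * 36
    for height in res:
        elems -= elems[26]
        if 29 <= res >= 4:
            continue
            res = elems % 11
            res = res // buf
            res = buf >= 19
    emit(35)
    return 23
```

elems = elems - elems[26]

Transformed code:
def step(elems, buf, res):
    buf = res % buf * elems
    buf = buf + elems % elems
    if elems >= 18:
        raise ValueError(elems)
    else:
        buf = buf - 18
    buf = 18 * 36
    for height in res:
        elems = elems - elems[26]
        if 29 <= res >= 4:
            continue
    emit(35)
    return 23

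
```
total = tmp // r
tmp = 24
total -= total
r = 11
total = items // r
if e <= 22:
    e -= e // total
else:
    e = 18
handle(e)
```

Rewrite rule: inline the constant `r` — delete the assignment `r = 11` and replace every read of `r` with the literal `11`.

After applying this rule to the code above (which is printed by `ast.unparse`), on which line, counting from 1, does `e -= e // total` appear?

Transformed code:
total = tmp // 11
tmp = 24
total -= total
total = items // 11
if e <= 22:
    e -= e // total
else:
    e = 18
handle(e)

6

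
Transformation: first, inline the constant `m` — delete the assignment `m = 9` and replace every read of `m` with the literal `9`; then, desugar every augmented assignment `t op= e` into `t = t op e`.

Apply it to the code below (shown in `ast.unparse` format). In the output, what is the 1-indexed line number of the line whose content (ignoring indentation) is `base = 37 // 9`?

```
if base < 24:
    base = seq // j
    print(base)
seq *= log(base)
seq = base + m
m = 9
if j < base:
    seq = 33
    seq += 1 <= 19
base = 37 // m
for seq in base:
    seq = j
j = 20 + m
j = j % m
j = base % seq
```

9

Transformed code:
if base < 24:
    base = seq // j
    print(base)
seq = seq * log(base)
seq = base + 9
if j < base:
    seq = 33
    seq = seq + (1 <= 19)
base = 37 // 9
for seq in base:
    seq = j
j = 20 + 9
j = j % 9
j = base % seq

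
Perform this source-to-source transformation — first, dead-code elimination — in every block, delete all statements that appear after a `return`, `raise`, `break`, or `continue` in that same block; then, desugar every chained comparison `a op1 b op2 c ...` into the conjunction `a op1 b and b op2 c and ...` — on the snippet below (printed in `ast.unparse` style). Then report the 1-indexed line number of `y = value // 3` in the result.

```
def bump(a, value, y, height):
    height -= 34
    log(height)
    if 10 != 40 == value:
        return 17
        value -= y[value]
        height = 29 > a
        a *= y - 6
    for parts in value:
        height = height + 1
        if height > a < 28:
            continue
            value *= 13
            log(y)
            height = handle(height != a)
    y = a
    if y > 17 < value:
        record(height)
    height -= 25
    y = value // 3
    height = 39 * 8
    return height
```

14

Transformed code:
def bump(a, value, y, height):
    height -= 34
    log(height)
    if 10 != 40 and 40 == value:
        return 17
    for parts in value:
        height = height + 1
        if height > a and a < 28:
            continue
    y = a
    if y > 17 and 17 < value:
        record(height)
    height -= 25
    y = value // 3
    height = 39 * 8
    return height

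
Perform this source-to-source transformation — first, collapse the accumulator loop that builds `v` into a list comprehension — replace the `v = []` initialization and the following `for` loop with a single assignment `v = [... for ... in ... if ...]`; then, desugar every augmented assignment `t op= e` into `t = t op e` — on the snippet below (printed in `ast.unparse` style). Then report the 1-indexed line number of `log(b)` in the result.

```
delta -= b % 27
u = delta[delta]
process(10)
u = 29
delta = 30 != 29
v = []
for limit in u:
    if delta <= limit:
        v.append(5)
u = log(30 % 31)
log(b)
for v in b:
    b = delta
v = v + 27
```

Transformed code:
delta = delta - b % 27
u = delta[delta]
process(10)
u = 29
delta = 30 != 29
v = [5 for limit in u if delta <= limit]
u = log(30 % 31)
log(b)
for v in b:
    b = delta
v = v + 27

8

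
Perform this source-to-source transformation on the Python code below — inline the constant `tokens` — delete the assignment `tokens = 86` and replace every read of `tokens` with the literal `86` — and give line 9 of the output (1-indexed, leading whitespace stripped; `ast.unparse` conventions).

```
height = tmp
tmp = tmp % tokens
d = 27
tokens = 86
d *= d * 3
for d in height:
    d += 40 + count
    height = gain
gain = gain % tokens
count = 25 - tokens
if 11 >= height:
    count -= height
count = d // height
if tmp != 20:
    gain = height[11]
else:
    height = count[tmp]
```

Transformed code:
height = tmp
tmp = tmp % 86
d = 27
d *= d * 3
for d in height:
    d += 40 + count
    height = gain
gain = gain % 86
count = 25 - 86
if 11 >= height:
    count -= height
count = d // height
if tmp != 20:
    gain = height[11]
else:
    height = count[tmp]

count = 25 - 86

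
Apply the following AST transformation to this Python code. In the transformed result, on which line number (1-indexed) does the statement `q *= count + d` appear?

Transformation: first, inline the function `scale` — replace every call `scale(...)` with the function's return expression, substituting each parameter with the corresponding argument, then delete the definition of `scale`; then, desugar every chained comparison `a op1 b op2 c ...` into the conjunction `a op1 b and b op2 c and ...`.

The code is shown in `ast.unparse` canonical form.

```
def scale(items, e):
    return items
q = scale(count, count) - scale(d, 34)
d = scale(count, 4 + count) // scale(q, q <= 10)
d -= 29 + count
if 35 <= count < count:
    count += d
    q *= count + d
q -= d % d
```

6

Transformed code:
q = count - d
d = count // q
d -= 29 + count
if 35 <= count and count < count:
    count += d
    q *= count + d
q -= d % d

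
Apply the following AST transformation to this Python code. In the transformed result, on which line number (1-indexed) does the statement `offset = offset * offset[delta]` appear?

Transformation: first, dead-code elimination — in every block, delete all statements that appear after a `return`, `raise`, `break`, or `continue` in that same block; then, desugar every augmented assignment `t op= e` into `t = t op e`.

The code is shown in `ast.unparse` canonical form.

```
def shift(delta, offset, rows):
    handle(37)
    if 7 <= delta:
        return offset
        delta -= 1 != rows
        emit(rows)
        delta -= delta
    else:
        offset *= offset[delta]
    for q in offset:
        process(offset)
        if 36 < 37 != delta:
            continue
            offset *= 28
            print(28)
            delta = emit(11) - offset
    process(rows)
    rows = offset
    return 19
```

6

Transformed code:
def shift(delta, offset, rows):
    handle(37)
    if 7 <= delta:
        return offset
    else:
        offset = offset * offset[delta]
    for q in offset:
        process(offset)
        if 36 < 37 != delta:
            continue
    process(rows)
    rows = offset
    return 19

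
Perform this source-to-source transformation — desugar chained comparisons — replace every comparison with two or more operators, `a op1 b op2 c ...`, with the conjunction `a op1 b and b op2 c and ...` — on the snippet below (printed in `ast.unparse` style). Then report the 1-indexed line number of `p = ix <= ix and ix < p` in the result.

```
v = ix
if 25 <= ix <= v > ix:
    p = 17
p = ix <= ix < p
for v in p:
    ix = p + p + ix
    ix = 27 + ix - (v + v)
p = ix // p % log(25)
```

Transformed code:
v = ix
if 25 <= ix and ix <= v and (v > ix):
    p = 17
p = ix <= ix and ix < p
for v in p:
    ix = p + p + ix
    ix = 27 + ix - (v + v)
p = ix // p % log(25)

4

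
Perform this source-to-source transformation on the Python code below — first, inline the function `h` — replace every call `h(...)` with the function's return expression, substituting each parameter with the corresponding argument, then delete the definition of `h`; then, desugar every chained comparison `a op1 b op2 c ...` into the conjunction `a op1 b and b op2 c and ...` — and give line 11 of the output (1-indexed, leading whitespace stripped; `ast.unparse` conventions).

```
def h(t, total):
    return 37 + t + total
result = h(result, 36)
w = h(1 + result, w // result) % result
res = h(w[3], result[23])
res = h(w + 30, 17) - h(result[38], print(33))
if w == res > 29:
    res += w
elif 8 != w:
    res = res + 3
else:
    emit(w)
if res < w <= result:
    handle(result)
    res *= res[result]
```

Transformed code:
result = 37 + result + 36
w = (37 + (1 + result) + w // result) % result
res = 37 + w[3] + result[23]
res = 37 + (w + 30) + 17 - (37 + result[38] + print(33))
if w == res and res > 29:
    res += w
elif 8 != w:
    res = res + 3
else:
    emit(w)
if res < w and w <= result:
    handle(result)
    res *= res[result]

if res < w and w <= result: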